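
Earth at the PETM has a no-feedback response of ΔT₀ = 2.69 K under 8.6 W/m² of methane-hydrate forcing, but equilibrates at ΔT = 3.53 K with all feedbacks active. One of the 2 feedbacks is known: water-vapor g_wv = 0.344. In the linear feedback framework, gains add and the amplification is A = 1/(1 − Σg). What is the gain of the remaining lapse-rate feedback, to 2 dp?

Amplification A = ΔT/ΔT₀ = 3.53/2.69 = 1.312.
Total gain g = 1 − 1/A = 1 − 1/1.312 = 0.2378.
The known gain is 0.344.
g_lr = 0.2378 − 0.344 = -0.11.

-0.11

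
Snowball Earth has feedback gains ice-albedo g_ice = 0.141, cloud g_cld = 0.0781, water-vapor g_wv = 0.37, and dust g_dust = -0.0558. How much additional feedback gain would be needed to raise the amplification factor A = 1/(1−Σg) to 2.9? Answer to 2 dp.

0.12

Current total gain = 0.5333.
Target gain for A = 2.9: g* = 1 − 1/2.9 = 0.6552.
Additional gain needed = 0.6552 − 0.5333 = 0.12.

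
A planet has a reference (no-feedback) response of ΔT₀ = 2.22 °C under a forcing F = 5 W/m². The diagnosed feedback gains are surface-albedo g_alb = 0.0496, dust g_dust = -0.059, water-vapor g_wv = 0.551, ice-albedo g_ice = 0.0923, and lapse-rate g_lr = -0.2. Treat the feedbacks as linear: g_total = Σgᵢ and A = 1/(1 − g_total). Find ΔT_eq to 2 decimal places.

3.92 °C

Total gain g = 0.0496 − 0.059 + 0.551 + 0.0923 − 0.2 = 0.4339.
Amplification A = 1/(1 − 0.4339) = 1.766.
ΔT = 2.22 × 1.766 = 3.92 °C.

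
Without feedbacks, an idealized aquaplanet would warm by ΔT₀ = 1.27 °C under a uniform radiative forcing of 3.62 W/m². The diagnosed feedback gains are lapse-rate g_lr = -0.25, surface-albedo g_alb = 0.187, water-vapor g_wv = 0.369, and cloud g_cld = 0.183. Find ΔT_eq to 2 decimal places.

2.49 °C

Total gain g = -0.25 + 0.187 + 0.369 + 0.183 = 0.489.
Amplification A = 1/(1 − 0.489) = 1.957.
ΔT = 1.27 × 1.957 = 2.49 °C.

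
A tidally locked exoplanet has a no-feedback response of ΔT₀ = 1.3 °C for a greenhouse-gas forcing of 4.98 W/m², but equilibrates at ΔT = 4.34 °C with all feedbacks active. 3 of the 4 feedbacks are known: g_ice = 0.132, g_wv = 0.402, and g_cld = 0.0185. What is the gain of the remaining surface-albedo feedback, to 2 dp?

0.15

Amplification A = ΔT/ΔT₀ = 4.34/1.3 = 3.338.
Total gain g = 1 − 1/A = 1 − 1/3.338 = 0.7004.
Known gains sum to 0.132 + 0.402 + 0.0185 = 0.5525.
g_alb = 0.7004 − 0.5525 = 0.15.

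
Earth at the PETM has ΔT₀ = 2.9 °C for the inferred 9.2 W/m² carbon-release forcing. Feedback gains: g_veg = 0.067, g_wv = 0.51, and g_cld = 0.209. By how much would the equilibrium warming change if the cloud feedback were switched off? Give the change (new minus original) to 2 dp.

-6.70 °C

Original: g = 0.786, ΔT = 2.9/(1−0.786) = 13.5514 °C.
Without cloud: g' = 0.577, ΔT' = 2.9/(1−0.577) = 6.8558 °C.
Change = 6.8558 − 13.5514 = -6.70 °C.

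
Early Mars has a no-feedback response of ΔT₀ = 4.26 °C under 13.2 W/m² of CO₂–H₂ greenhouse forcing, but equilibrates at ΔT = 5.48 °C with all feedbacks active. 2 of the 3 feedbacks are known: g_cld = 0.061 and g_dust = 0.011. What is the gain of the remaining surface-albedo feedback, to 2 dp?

Amplification A = ΔT/ΔT₀ = 5.48/4.26 = 1.286.
Total gain g = 1 − 1/A = 1 − 1/1.286 = 0.2224.
Known gains sum to 0.061 + 0.011 = 0.072.
g_alb = 0.2224 − 0.072 = 0.15.

0.15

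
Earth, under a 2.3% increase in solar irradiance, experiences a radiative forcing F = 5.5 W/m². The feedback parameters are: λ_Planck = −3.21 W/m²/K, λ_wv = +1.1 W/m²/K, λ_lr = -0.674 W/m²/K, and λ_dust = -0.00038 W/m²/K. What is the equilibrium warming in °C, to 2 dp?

Net feedback parameter λ = (−3.21) + (+1.1) + (-0.674) + (-0.00038) = -2.78438 W/m²/K.
ΔT = −F/λ = −5.5/(-2.78438) = 1.98 °C.

1.98 °C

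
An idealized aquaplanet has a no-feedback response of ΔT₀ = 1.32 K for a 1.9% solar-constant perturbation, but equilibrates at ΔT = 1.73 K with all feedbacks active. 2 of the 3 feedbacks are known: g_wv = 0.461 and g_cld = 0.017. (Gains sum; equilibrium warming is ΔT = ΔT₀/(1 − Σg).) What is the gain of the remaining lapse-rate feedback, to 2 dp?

-0.24

Amplification A = ΔT/ΔT₀ = 1.73/1.32 = 1.311.
Total gain g = 1 − 1/A = 1 − 1/1.311 = 0.2372.
Known gains sum to 0.461 + 0.017 = 0.478.
g_lr = 0.2372 − 0.478 = -0.24.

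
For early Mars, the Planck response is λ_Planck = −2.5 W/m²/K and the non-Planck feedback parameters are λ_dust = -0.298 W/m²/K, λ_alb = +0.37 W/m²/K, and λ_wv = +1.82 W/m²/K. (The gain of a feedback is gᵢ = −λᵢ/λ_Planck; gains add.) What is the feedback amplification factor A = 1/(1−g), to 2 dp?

Convert to gains: g_dust = -0.298/2.5 = -0.1192; g_alb = 0.37/2.5 = 0.148; g_wv = 1.82/2.5 = 0.728.
Total gain g = 0.7568.
A = 1/(1 − 0.7568) = 4.11.

4.11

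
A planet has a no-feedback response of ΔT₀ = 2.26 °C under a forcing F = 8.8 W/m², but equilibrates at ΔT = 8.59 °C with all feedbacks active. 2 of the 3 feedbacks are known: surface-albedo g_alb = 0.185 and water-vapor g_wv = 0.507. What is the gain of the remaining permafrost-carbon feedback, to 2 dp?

Amplification A = ΔT/ΔT₀ = 8.59/2.26 = 3.801.
Total gain g = 1 − 1/A = 1 − 1/3.801 = 0.7369.
Known gains sum to 0.185 + 0.507 = 0.692.
g_pf = 0.7369 − 0.692 = 0.04.

0.04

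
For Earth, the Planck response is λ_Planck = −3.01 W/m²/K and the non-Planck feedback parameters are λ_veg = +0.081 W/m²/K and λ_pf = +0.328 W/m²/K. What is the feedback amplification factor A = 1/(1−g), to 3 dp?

Convert to gains: g_veg = 0.081/3.01 = 0.02691; g_pf = 0.328/3.01 = 0.109.
Total gain g = 0.13591.
A = 1/(1 − 0.13591) = 1.157.

1.157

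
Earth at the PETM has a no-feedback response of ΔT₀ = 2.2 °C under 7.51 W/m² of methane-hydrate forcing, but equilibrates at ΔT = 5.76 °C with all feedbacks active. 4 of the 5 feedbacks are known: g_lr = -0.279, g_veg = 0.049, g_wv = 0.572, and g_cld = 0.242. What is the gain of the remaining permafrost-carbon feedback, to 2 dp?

Amplification A = ΔT/ΔT₀ = 5.76/2.2 = 2.618.
Total gain g = 1 − 1/A = 1 − 1/2.618 = 0.618.
Known gains sum to -0.279 + 0.049 + 0.572 + 0.242 = 0.584.
g_pf = 0.618 − 0.584 = 0.03.

0.03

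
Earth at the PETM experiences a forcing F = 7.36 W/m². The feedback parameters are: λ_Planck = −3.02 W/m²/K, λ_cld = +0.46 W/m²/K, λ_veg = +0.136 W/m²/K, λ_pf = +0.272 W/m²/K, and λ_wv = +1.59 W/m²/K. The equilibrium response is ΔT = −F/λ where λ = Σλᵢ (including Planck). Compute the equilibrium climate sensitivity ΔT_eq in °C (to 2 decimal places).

Net feedback parameter λ = (−3.02) + (+0.46) + (+0.136) + (+0.272) + (+1.59) = -0.562 W/m²/K.
ΔT = −F/λ = −7.36/(-0.562) = 13.10 °C.

13.10 °C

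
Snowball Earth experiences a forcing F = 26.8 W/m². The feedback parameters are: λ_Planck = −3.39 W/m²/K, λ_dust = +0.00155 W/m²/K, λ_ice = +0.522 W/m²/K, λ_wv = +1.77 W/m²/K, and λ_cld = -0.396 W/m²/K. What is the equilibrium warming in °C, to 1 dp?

Net feedback parameter λ = (−3.39) + (+0.00155) + (+0.522) + (+1.77) + (-0.396) = -1.49245 W/m²/K.
ΔT = −F/λ = −26.8/(-1.49245) = 18.0 °C.

18.0 °C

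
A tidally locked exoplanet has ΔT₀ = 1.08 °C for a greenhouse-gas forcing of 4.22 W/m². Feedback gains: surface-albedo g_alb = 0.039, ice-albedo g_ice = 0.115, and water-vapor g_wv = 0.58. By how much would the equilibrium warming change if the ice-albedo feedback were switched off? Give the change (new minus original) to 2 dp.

-1.23 °C

Original: g = 0.734, ΔT = 1.08/(1−0.734) = 4.0602 °C.
Without ice-albedo: g' = 0.619, ΔT' = 1.08/(1−0.619) = 2.8346 °C.
Change = 2.8346 − 4.0602 = -1.23 °C.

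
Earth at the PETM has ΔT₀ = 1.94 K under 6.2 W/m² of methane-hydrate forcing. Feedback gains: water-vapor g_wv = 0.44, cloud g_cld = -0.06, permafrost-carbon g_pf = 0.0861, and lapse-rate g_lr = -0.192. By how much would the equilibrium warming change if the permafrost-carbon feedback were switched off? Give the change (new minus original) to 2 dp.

Original: g = 0.2741, ΔT = 1.94/(1−0.2741) = 2.6725 K.
Without permafrost-carbon: g' = 0.188, ΔT' = 1.94/(1−0.188) = 2.3892 K.
Change = 2.3892 − 2.6725 = -0.28 K.

-0.28 K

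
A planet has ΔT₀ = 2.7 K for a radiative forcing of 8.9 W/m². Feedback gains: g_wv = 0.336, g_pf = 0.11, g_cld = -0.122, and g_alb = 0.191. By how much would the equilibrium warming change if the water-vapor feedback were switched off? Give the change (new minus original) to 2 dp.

-2.28 K

Original: g = 0.515, ΔT = 2.7/(1−0.515) = 5.5670 K.
Without water-vapor: g' = 0.179, ΔT' = 2.7/(1−0.179) = 3.2887 K.
Change = 3.2887 − 5.5670 = -2.28 K.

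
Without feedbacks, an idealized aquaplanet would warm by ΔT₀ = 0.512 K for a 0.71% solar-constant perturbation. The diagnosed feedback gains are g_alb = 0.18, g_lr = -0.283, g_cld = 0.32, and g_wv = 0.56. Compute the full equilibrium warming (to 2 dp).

2.30 K

Total gain g = 0.18 − 0.283 + 0.32 + 0.56 = 0.777.
Amplification A = 1/(1 − 0.777) = 4.484.
ΔT = 0.512 × 4.484 = 2.30 K.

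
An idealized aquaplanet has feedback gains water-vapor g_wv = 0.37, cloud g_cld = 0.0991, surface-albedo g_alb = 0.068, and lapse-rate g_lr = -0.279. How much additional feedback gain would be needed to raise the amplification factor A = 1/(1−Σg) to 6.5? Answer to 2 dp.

Current total gain = 0.2581.
Target gain for A = 6.5: g* = 1 − 1/6.5 = 0.8462.
Additional gain needed = 0.8462 − 0.2581 = 0.59.

0.59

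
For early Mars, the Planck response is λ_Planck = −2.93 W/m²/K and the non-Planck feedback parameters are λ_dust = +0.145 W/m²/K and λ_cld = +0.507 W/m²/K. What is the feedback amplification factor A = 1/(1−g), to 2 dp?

Convert to gains: g_dust = 0.145/2.93 = 0.04949; g_cld = 0.507/2.93 = 0.173.
Total gain g = 0.22249.
A = 1/(1 − 0.22249) = 1.29.

1.29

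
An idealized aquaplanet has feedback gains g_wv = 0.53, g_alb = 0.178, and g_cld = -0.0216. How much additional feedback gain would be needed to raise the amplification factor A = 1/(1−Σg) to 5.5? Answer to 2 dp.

Current total gain = 0.6864.
Target gain for A = 5.5: g* = 1 − 1/5.5 = 0.8182.
Additional gain needed = 0.8182 − 0.6864 = 0.13.

0.13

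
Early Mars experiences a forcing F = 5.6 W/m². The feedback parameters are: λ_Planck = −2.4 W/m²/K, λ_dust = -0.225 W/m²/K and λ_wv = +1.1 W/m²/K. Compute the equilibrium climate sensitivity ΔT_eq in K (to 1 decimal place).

3.7 K

Net feedback parameter λ = (−2.4) + (-0.225) + (+1.1) = -1.525 W/m²/K.
ΔT = −F/λ = −5.6/(-1.525) = 3.7 K.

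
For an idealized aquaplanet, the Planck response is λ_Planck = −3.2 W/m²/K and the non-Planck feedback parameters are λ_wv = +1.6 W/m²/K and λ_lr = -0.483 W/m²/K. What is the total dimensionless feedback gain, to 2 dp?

Convert to gains: g_wv = 1.6/3.2 = 0.5; g_lr = -0.483/3.2 = -0.1509.
Total gain g = 0.3491.

0.35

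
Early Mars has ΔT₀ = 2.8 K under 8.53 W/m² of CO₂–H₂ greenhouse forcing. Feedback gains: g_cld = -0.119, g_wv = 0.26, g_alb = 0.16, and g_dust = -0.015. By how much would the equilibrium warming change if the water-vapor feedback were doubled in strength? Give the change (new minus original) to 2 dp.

Original: g = 0.286, ΔT = 2.8/(1−0.286) = 3.9216 K.
With doubled water-vapor: g' = 0.546, ΔT' = 2.8/(1−0.546) = 6.1674 K.
Change = 6.1674 − 3.9216 = 2.25 K.

2.25 K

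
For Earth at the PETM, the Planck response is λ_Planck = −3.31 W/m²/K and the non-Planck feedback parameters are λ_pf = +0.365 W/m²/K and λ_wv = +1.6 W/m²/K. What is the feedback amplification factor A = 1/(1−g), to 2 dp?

Convert to gains: g_pf = 0.365/3.31 = 0.1103; g_wv = 1.6/3.31 = 0.4834.
Total gain g = 0.5937.
A = 1/(1 − 0.5937) = 2.46.

2.46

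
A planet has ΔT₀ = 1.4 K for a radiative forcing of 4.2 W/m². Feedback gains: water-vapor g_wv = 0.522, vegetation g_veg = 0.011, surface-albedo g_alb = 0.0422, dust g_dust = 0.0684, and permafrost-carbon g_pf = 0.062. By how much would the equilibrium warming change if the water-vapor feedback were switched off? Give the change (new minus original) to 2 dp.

-3.04 K

Original: g = 0.7056, ΔT = 1.4/(1−0.7056) = 4.7554 K.
Without water-vapor: g' = 0.1836, ΔT' = 1.4/(1−0.1836) = 1.7148 K.
Change = 1.7148 − 4.7554 = -3.04 K.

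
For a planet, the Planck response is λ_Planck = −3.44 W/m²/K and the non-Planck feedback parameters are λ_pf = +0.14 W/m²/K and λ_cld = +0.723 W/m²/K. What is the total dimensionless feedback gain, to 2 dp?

0.25

Convert to gains: g_pf = 0.14/3.44 = 0.0407; g_cld = 0.723/3.44 = 0.2102.
Total gain g = 0.2509.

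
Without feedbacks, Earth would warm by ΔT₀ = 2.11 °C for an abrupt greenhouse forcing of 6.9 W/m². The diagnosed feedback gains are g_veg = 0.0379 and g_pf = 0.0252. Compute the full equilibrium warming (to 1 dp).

Total gain g = 0.0379 + 0.0252 = 0.0631.
Amplification A = 1/(1 − 0.0631) = 1.067.
ΔT = 2.11 × 1.067 = 2.3 °C.

2.3 °C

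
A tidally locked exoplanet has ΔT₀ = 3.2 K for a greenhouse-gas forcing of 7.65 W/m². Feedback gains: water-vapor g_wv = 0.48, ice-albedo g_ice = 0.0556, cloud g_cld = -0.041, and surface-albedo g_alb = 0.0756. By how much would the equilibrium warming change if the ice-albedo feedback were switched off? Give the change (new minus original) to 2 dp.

Original: g = 0.5702, ΔT = 3.2/(1−0.5702) = 7.4453 K.
Without ice-albedo: g' = 0.5146, ΔT' = 3.2/(1−0.5146) = 6.5925 K.
Change = 6.5925 − 7.4453 = -0.85 K.

-0.85 K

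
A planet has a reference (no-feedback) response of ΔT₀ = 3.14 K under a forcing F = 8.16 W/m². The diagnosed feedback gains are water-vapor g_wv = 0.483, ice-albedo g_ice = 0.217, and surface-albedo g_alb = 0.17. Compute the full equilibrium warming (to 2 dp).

24.15 K

Total gain g = 0.483 + 0.217 + 0.17 = 0.87.
Amplification A = 1/(1 − 0.87) = 7.692.
ΔT = 3.14 × 7.692 = 24.15 K.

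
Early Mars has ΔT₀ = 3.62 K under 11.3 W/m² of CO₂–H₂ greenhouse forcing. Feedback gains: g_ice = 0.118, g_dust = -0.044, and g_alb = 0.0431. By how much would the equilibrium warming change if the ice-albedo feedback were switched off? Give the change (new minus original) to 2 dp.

Original: g = 0.1171, ΔT = 3.62/(1−0.1171) = 4.1001 K.
Without ice-albedo: g' = -0.0009, ΔT' = 3.62/(1+0.0009) = 3.6167 K.
Change = 3.6167 − 4.1001 = -0.48 K.

-0.48 K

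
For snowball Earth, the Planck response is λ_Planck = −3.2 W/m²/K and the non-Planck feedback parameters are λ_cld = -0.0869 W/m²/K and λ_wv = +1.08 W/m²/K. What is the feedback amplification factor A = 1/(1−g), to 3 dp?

1.450

Convert to gains: g_cld = -0.0869/3.2 = -0.02716; g_wv = 1.08/3.2 = 0.3375.
Total gain g = 0.31034.
A = 1/(1 − 0.31034) = 1.450.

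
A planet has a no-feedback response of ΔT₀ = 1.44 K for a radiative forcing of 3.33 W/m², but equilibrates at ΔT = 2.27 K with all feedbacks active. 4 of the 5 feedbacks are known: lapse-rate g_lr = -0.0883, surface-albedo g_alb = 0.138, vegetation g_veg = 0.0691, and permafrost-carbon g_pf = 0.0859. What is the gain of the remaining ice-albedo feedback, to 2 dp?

0.16

Amplification A = ΔT/ΔT₀ = 2.27/1.44 = 1.576.
Total gain g = 1 − 1/A = 1 − 1/1.576 = 0.3655.
Known gains sum to -0.0883 + 0.138 + 0.0691 + 0.0859 = 0.2047.
g_ice = 0.3655 − 0.2047 = 0.16.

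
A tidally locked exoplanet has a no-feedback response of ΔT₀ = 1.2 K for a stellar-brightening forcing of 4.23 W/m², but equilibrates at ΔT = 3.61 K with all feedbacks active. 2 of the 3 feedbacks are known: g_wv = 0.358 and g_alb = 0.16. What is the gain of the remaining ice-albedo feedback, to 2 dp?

Amplification A = ΔT/ΔT₀ = 3.61/1.2 = 3.008.
Total gain g = 1 − 1/A = 1 − 1/3.008 = 0.6676.
Known gains sum to 0.358 + 0.16 = 0.518.
g_ice = 0.6676 − 0.518 = 0.15.

0.15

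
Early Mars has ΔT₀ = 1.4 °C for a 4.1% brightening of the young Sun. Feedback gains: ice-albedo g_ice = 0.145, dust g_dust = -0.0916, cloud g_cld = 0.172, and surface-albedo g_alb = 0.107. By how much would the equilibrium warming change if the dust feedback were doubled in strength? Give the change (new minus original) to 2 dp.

Original: g = 0.3324, ΔT = 1.4/(1−0.3324) = 2.0971 °C.
With doubled dust: g' = 0.2408, ΔT' = 1.4/(1−0.2408) = 1.8440 °C.
Change = 1.8440 − 2.0971 = -0.25 °C.

-0.25 °C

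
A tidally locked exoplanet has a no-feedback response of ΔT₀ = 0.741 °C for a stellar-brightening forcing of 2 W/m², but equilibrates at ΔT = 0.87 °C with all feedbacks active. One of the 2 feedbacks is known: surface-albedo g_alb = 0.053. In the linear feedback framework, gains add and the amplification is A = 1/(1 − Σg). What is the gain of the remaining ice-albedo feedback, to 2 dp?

0.10

Amplification A = ΔT/ΔT₀ = 0.87/0.741 = 1.174.
Total gain g = 1 − 1/A = 1 − 1/1.174 = 0.1482.
The known gain is 0.053.
g_ice = 0.1482 − 0.053 = 0.10.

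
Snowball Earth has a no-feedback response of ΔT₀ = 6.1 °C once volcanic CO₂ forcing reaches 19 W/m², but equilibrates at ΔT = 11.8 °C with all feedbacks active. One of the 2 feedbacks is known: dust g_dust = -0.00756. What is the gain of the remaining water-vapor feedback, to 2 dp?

Amplification A = ΔT/ΔT₀ = 11.8/6.1 = 1.934.
Total gain g = 1 − 1/A = 1 − 1/1.934 = 0.4829.
The known gain is -0.00756.
g_wv = 0.4829 + 0.00756 = 0.49.

0.49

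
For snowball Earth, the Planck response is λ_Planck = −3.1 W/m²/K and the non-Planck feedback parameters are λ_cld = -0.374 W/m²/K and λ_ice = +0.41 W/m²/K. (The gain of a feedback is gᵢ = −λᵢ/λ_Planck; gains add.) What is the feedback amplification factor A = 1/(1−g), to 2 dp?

1.01

Convert to gains: g_cld = -0.374/3.1 = -0.1206; g_ice = 0.41/3.1 = 0.1323.
Total gain g = 0.0117.
A = 1/(1 − 0.0117) = 1.01.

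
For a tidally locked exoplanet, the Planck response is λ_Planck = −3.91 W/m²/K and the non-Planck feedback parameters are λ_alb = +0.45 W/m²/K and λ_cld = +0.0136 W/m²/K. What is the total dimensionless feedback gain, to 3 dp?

Convert to gains: g_alb = 0.45/3.91 = 0.1151; g_cld = 0.0136/3.91 = 0.003478.
Total gain g = 0.118578.

0.119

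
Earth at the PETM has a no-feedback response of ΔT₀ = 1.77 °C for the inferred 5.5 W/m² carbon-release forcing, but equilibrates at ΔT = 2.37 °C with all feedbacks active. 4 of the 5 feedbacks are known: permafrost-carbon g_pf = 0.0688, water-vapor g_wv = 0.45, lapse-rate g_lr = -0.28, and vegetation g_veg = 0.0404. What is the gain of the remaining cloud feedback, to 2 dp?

-0.03

Amplification A = ΔT/ΔT₀ = 2.37/1.77 = 1.339.
Total gain g = 1 − 1/A = 1 − 1/1.339 = 0.2532.
Known gains sum to 0.0688 + 0.45 − 0.28 + 0.0404 = 0.2792.
g_cld = 0.2532 − 0.2792 = -0.03.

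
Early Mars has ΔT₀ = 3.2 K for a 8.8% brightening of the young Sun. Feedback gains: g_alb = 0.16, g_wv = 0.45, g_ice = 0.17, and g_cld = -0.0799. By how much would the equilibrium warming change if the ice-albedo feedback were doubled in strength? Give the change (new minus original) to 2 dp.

Original: g = 0.7001, ΔT = 3.2/(1−0.7001) = 10.6702 K.
With doubled ice-albedo: g' = 0.8701, ΔT' = 3.2/(1−0.8701) = 24.6343 K.
Change = 24.6343 − 10.6702 = 13.96 K.

13.96 K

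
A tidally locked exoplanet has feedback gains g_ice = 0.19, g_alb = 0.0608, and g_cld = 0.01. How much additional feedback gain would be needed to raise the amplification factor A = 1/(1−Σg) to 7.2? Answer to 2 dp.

0.60

Current total gain = 0.2608.
Target gain for A = 7.2: g* = 1 − 1/7.2 = 0.8611.
Additional gain needed = 0.8611 − 0.2608 = 0.60.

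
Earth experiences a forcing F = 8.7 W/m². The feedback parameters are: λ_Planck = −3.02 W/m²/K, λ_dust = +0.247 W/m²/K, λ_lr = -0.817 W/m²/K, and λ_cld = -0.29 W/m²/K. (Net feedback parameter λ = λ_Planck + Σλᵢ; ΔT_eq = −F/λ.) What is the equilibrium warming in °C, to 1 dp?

2.2 °C

Net feedback parameter λ = (−3.02) + (+0.247) + (-0.817) + (-0.29) = -3.88 W/m²/K.
ΔT = −F/λ = −8.7/(-3.88) = 2.2 °C.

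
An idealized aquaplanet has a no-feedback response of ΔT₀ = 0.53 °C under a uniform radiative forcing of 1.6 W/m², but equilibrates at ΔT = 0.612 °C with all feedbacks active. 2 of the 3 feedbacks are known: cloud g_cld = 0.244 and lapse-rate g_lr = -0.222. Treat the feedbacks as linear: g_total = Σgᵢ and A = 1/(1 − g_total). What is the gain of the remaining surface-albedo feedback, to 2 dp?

0.11

Amplification A = ΔT/ΔT₀ = 0.612/0.53 = 1.155.
Total gain g = 1 − 1/A = 1 − 1/1.155 = 0.1342.
Known gains sum to 0.244 − 0.222 = 0.022.
g_alb = 0.1342 − 0.022 = 0.11.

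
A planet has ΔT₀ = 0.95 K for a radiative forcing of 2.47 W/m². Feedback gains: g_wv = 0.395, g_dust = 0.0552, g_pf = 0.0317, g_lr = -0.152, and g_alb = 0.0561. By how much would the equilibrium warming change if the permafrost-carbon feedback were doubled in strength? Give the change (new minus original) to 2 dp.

0.08 K

Original: g = 0.386, ΔT = 0.95/(1−0.386) = 1.5472 K.
With doubled permafrost-carbon: g' = 0.4177, ΔT' = 0.95/(1−0.4177) = 1.6315 K.
Change = 1.6315 − 1.5472 = 0.08 K.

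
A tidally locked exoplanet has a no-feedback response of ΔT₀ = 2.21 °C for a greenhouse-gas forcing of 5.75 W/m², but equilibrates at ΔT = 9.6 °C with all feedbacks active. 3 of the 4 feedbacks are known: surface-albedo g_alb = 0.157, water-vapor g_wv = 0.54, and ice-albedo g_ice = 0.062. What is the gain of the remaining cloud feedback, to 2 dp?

Amplification A = ΔT/ΔT₀ = 9.6/2.21 = 4.344.
Total gain g = 1 − 1/A = 1 − 1/4.344 = 0.7698.
Known gains sum to 0.157 + 0.54 + 0.062 = 0.759.
g_cld = 0.7698 − 0.759 = 0.01.

0.01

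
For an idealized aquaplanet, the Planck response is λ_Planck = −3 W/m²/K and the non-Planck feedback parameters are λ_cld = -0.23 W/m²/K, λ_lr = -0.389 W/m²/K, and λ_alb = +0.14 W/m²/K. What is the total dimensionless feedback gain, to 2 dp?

-0.16

Convert to gains: g_cld = -0.23/3 = -0.07667; g_lr = -0.389/3 = -0.1297; g_alb = 0.14/3 = 0.04667.
Total gain g = -0.1597.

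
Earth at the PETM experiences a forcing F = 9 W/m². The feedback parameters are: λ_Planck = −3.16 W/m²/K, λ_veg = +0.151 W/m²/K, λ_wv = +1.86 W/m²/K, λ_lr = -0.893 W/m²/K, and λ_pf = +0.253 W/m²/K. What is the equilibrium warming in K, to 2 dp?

Net feedback parameter λ = (−3.16) + (+0.151) + (+1.86) + (-0.893) + (+0.253) = -1.789 W/m²/K.
ΔT = −F/λ = −9/(-1.789) = 5.03 K.

5.03 K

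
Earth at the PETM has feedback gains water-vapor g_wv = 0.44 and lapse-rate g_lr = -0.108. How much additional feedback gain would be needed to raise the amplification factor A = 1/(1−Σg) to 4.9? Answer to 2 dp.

0.46

Current total gain = 0.332.
Target gain for A = 4.9: g* = 1 − 1/4.9 = 0.7959.
Additional gain needed = 0.7959 − 0.332 = 0.46.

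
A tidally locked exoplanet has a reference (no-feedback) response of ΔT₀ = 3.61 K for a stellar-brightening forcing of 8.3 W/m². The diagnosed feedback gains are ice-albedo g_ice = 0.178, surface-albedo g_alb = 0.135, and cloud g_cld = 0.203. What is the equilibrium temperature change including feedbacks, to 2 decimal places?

7.46 K

Total gain g = 0.178 + 0.135 + 0.203 = 0.516.
Amplification A = 1/(1 − 0.516) = 2.066.
ΔT = 3.61 × 2.066 = 7.46 K.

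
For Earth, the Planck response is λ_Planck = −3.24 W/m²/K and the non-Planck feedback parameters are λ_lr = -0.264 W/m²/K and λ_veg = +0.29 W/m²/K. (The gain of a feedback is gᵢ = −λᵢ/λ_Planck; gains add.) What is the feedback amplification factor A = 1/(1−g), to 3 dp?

1.008

Convert to gains: g_lr = -0.264/3.24 = -0.08148; g_veg = 0.29/3.24 = 0.08951.
Total gain g = 0.00803.
A = 1/(1 − 0.00803) = 1.008.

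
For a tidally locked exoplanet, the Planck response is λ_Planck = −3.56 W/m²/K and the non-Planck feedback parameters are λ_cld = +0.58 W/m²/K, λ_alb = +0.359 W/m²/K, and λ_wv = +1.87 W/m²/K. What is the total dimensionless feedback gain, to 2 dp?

Convert to gains: g_cld = 0.58/3.56 = 0.1629; g_alb = 0.359/3.56 = 0.1008; g_wv = 1.87/3.56 = 0.5253.
Total gain g = 0.789.

0.79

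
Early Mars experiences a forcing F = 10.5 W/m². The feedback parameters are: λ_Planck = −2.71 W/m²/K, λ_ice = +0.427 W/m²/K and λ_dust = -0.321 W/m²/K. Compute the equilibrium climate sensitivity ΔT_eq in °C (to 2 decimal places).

4.03 °C

Net feedback parameter λ = (−2.71) + (+0.427) + (-0.321) = -2.604 W/m²/K.
ΔT = −F/λ = −10.5/(-2.604) = 4.03 °C.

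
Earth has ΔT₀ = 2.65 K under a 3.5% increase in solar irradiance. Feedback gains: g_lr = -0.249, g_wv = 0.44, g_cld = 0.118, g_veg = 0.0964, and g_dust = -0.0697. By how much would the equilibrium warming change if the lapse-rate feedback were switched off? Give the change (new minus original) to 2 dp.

Original: g = 0.3357, ΔT = 2.65/(1−0.3357) = 3.9892 K.
Without lapse-rate: g' = 0.5847, ΔT' = 2.65/(1−0.5847) = 6.3809 K.
Change = 6.3809 − 3.9892 = 2.39 K.

2.39 K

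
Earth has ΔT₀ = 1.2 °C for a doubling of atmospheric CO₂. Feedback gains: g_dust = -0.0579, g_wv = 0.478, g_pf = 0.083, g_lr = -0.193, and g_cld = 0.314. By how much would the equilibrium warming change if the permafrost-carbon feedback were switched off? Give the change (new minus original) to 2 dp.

-0.58 °C

Original: g = 0.6241, ΔT = 1.2/(1−0.6241) = 3.1923 °C.
Without permafrost-carbon: g' = 0.5411, ΔT' = 1.2/(1−0.5411) = 2.6149 °C.
Change = 2.6149 − 3.1923 = -0.58 °C.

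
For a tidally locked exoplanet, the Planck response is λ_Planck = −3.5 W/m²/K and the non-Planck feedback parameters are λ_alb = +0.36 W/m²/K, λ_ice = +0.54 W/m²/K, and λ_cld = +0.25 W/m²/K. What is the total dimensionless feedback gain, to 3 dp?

0.329

Convert to gains: g_alb = 0.36/3.5 = 0.1029; g_ice = 0.54/3.5 = 0.1543; g_cld = 0.25/3.5 = 0.07143.
Total gain g = 0.32863.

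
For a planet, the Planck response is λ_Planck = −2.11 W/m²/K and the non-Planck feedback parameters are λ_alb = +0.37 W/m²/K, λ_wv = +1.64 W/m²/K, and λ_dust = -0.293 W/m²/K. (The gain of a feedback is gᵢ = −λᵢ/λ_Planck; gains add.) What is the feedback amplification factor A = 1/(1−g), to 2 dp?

Convert to gains: g_alb = 0.37/2.11 = 0.1754; g_wv = 1.64/2.11 = 0.7773; g_dust = -0.293/2.11 = -0.1389.
Total gain g = 0.8138.
A = 1/(1 − 0.8138) = 5.37.

5.37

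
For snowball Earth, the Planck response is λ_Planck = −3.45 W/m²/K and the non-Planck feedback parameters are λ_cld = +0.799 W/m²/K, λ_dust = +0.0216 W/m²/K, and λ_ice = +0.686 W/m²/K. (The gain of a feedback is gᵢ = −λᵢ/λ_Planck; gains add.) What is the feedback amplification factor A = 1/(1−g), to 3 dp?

Convert to gains: g_cld = 0.799/3.45 = 0.2316; g_dust = 0.0216/3.45 = 0.006261; g_ice = 0.686/3.45 = 0.1988.
Total gain g = 0.436661.
A = 1/(1 − 0.436661) = 1.775.

1.775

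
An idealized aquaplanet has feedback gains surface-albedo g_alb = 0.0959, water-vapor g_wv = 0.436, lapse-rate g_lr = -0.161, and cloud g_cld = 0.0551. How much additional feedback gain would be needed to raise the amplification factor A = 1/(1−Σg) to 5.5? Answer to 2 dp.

0.39

Current total gain = 0.426.
Target gain for A = 5.5: g* = 1 − 1/5.5 = 0.8182.
Additional gain needed = 0.8182 − 0.426 = 0.39.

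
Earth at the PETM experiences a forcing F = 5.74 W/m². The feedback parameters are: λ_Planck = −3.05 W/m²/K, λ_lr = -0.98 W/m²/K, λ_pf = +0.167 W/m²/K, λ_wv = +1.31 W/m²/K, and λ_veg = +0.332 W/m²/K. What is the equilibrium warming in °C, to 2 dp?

2.58 °C

Net feedback parameter λ = (−3.05) + (-0.98) + (+0.167) + (+1.31) + (+0.332) = -2.221 W/m²/K.
ΔT = −F/λ = −5.74/(-2.221) = 2.58 °C.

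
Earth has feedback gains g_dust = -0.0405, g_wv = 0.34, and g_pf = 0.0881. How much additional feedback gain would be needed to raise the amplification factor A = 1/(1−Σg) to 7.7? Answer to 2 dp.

0.48

Current total gain = 0.3876.
Target gain for A = 7.7: g* = 1 − 1/7.7 = 0.8701.
Additional gain needed = 0.8701 − 0.3876 = 0.48.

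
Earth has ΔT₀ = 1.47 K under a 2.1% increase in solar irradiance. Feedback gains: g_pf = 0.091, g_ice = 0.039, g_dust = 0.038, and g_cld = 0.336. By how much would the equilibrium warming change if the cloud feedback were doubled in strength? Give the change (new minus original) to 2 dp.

Original: g = 0.504, ΔT = 1.47/(1−0.504) = 2.9637 K.
With doubled cloud: g' = 0.84, ΔT' = 1.47/(1−0.84) = 9.1875 K.
Change = 9.1875 − 2.9637 = 6.22 K.

6.22 K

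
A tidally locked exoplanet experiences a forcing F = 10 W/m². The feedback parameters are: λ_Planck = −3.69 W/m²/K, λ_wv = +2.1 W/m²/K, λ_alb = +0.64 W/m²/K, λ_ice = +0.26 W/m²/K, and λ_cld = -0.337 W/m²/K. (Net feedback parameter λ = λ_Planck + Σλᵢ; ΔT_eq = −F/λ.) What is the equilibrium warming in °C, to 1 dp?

9.7 °C

Net feedback parameter λ = (−3.69) + (+2.1) + (+0.64) + (+0.26) + (-0.337) = -1.027 W/m²/K.
ΔT = −F/λ = −10/(-1.027) = 9.7 °C.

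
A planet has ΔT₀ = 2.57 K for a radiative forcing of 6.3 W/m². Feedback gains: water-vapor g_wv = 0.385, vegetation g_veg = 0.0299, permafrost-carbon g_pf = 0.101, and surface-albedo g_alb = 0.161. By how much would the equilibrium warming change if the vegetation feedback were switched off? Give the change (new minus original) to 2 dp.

Original: g = 0.6769, ΔT = 2.57/(1−0.6769) = 7.9542 K.
Without vegetation: g' = 0.647, ΔT' = 2.57/(1−0.647) = 7.2805 K.
Change = 7.2805 − 7.9542 = -0.67 K.

-0.67 K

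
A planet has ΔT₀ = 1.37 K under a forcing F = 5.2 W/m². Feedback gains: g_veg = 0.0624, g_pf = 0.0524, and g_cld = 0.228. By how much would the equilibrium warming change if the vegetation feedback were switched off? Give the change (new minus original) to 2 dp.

-0.18 K

Original: g = 0.3428, ΔT = 1.37/(1−0.3428) = 2.0846 K.
Without vegetation: g' = 0.2804, ΔT' = 1.37/(1−0.2804) = 1.9038 K.
Change = 1.9038 − 2.0846 = -0.18 K.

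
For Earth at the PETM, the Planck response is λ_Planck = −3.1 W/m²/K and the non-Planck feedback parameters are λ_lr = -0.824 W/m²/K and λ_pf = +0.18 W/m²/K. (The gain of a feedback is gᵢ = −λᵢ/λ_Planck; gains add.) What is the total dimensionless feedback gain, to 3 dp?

Convert to gains: g_lr = -0.824/3.1 = -0.2658; g_pf = 0.18/3.1 = 0.05806.
Total gain g = -0.20774.

-0.208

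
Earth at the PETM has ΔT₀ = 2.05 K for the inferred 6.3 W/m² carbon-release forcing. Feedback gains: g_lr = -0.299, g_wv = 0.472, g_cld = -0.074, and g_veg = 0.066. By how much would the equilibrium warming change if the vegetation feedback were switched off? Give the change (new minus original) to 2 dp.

Original: g = 0.165, ΔT = 2.05/(1−0.165) = 2.4551 K.
Without vegetation: g' = 0.099, ΔT' = 2.05/(1−0.099) = 2.2752 K.
Change = 2.2752 − 2.4551 = -0.18 K.

-0.18 K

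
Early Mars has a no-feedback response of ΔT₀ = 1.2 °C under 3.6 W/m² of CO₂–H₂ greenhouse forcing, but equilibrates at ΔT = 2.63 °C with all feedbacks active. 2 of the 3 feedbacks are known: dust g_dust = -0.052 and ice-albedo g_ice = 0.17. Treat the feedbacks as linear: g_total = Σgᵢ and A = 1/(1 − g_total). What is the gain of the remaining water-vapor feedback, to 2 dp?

0.43

Amplification A = ΔT/ΔT₀ = 2.63/1.2 = 2.192.
Total gain g = 1 − 1/A = 1 − 1/2.192 = 0.5438.
Known gains sum to -0.052 + 0.17 = 0.118.
g_wv = 0.5438 − 0.118 = 0.43.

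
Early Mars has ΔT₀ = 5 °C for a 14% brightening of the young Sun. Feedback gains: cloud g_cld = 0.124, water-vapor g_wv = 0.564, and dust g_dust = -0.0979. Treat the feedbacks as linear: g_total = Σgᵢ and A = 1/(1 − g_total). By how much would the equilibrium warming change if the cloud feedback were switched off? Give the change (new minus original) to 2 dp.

-2.83 °C

Original: g = 0.5901, ΔT = 5/(1−0.5901) = 12.1981 °C.
Without cloud: g' = 0.4661, ΔT' = 5/(1−0.4661) = 9.3650 °C.
Change = 9.3650 − 12.1981 = -2.83 °C.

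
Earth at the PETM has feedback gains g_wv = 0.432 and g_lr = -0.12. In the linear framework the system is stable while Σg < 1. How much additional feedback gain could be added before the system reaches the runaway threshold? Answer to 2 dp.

0.69

Current total gain = 0.432 − 0.12 = 0.312.
Margin to runaway = 1 − 0.312 = 0.69.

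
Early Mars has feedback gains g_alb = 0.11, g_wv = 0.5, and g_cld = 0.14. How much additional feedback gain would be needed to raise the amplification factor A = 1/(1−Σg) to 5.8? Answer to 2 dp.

0.08

Current total gain = 0.75.
Target gain for A = 5.8: g* = 1 − 1/5.8 = 0.8276.
Additional gain needed = 0.8276 − 0.75 = 0.08.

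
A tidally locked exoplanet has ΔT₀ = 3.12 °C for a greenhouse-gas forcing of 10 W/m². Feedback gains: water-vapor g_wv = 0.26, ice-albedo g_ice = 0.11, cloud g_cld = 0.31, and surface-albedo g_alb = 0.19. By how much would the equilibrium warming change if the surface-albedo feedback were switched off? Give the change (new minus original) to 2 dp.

Original: g = 0.87, ΔT = 3.12/(1−0.87) = 24.0000 °C.
Without surface-albedo: g' = 0.68, ΔT' = 3.12/(1−0.68) = 9.7500 °C.
Change = 9.7500 − 24.0000 = -14.25 °C.

-14.25 °C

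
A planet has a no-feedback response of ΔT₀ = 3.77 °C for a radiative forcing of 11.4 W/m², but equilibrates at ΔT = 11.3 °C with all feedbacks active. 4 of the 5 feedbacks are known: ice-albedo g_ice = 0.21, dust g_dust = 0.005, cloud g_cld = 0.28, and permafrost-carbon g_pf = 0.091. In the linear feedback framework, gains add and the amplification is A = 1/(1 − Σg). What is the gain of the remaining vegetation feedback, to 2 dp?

0.08

Amplification A = ΔT/ΔT₀ = 11.3/3.77 = 2.997.
Total gain g = 1 − 1/A = 1 − 1/2.997 = 0.6663.
Known gains sum to 0.21 + 0.005 + 0.28 + 0.091 = 0.586.
g_veg = 0.6663 − 0.586 = 0.08.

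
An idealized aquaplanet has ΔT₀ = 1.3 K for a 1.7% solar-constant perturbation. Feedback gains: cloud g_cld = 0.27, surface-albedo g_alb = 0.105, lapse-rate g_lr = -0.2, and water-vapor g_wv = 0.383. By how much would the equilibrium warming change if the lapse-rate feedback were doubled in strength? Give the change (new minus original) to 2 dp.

-0.92 K

Original: g = 0.558, ΔT = 1.3/(1−0.558) = 2.9412 K.
With doubled lapse-rate: g' = 0.358, ΔT' = 1.3/(1−0.358) = 2.0249 K.
Change = 2.0249 − 2.9412 = -0.92 K.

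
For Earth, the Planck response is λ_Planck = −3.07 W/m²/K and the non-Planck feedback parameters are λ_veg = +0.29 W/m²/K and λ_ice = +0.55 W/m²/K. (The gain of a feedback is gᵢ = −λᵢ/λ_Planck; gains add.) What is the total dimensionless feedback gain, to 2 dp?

Convert to gains: g_veg = 0.29/3.07 = 0.09446; g_ice = 0.55/3.07 = 0.1792.
Total gain g = 0.27366.

0.27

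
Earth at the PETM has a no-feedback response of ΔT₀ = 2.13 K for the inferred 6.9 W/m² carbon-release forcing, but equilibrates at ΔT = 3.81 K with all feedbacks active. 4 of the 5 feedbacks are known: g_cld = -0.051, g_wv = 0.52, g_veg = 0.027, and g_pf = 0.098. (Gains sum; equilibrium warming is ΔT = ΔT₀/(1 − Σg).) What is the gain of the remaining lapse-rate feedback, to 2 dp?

-0.15

Amplification A = ΔT/ΔT₀ = 3.81/2.13 = 1.789.
Total gain g = 1 − 1/A = 1 − 1/1.789 = 0.441.
Known gains sum to -0.051 + 0.52 + 0.027 + 0.098 = 0.594.
g_lr = 0.441 − 0.594 = -0.15.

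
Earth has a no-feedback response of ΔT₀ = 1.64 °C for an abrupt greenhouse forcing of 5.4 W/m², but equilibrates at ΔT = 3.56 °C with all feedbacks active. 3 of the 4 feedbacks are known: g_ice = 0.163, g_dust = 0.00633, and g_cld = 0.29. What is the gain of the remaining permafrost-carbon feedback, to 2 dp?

0.08

Amplification A = ΔT/ΔT₀ = 3.56/1.64 = 2.171.
Total gain g = 1 − 1/A = 1 − 1/2.171 = 0.5394.
Known gains sum to 0.163 + 0.00633 + 0.29 = 0.45933.
g_pf = 0.5394 − 0.45933 = 0.08.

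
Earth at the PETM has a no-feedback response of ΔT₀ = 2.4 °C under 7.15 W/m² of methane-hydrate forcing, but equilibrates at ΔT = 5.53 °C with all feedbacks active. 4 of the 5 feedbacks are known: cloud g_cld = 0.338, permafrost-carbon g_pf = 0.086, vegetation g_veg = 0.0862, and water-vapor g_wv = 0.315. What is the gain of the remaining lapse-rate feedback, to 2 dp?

-0.26

Amplification A = ΔT/ΔT₀ = 5.53/2.4 = 2.304.
Total gain g = 1 − 1/A = 1 − 1/2.304 = 0.566.
Known gains sum to 0.338 + 0.086 + 0.0862 + 0.315 = 0.8252.
g_lr = 0.566 − 0.8252 = -0.26.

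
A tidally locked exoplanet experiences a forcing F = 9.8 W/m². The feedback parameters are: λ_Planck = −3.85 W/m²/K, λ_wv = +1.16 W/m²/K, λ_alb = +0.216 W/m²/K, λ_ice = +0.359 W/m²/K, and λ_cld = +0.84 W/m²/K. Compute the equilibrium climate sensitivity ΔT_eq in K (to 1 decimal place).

7.7 K

Net feedback parameter λ = (−3.85) + (+1.16) + (+0.216) + (+0.359) + (+0.84) = -1.275 W/m²/K.
ΔT = −F/λ = −9.8/(-1.275) = 7.7 K.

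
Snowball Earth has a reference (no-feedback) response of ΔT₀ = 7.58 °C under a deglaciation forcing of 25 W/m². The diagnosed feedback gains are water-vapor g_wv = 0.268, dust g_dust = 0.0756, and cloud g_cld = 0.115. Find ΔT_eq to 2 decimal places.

14.00 °C

Total gain g = 0.268 + 0.0756 + 0.115 = 0.4586.
Amplification A = 1/(1 − 0.4586) = 1.847.
ΔT = 7.58 × 1.847 = 14.00 °C.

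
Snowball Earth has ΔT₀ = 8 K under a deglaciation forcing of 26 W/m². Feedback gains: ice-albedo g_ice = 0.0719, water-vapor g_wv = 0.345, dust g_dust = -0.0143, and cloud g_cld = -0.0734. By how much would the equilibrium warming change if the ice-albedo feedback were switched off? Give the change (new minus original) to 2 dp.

-1.15 K

Original: g = 0.3292, ΔT = 8/(1−0.3292) = 11.9261 K.
Without ice-albedo: g' = 0.2573, ΔT' = 8/(1−0.2573) = 10.7715 K.
Change = 10.7715 − 11.9261 = -1.15 K.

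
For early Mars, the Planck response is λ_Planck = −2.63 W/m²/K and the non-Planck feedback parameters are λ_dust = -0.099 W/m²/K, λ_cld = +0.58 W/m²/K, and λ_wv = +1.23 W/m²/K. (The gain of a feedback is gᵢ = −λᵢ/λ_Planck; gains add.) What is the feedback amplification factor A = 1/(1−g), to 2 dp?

2.86

Convert to gains: g_dust = -0.099/2.63 = -0.03764; g_cld = 0.58/2.63 = 0.2205; g_wv = 1.23/2.63 = 0.4677.
Total gain g = 0.65056.
A = 1/(1 − 0.65056) = 2.86.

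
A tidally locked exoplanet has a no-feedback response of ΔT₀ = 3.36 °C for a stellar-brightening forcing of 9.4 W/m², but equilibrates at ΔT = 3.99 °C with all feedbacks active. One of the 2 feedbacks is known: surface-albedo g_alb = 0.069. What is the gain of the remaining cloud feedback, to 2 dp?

Amplification A = ΔT/ΔT₀ = 3.99/3.36 = 1.188.
Total gain g = 1 − 1/A = 1 − 1/1.188 = 0.1582.
The known gain is 0.069.
g_cld = 0.1582 − 0.069 = 0.09.

0.09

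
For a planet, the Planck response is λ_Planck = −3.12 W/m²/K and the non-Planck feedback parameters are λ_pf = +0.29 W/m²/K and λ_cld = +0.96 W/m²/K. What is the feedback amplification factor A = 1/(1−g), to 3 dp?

Convert to gains: g_pf = 0.29/3.12 = 0.09295; g_cld = 0.96/3.12 = 0.3077.
Total gain g = 0.40065.
A = 1/(1 − 0.40065) = 1.668.

1.668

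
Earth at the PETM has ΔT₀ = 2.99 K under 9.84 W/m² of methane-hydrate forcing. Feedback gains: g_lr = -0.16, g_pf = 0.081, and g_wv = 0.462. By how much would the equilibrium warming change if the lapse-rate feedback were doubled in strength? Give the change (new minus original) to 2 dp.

-1.00 K

Original: g = 0.383, ΔT = 2.99/(1−0.383) = 4.8460 K.
With doubled lapse-rate: g' = 0.223, ΔT' = 2.99/(1−0.223) = 3.8481 K.
Change = 3.8481 − 4.8460 = -1.00 K.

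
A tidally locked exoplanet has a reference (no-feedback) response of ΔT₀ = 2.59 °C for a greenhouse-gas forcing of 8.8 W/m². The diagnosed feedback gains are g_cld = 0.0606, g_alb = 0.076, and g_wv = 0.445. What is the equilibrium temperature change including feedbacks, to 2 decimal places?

Total gain g = 0.0606 + 0.076 + 0.445 = 0.5816.
Amplification A = 1/(1 − 0.5816) = 2.39.
ΔT = 2.59 × 2.39 = 6.19 °C.

6.19 °C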